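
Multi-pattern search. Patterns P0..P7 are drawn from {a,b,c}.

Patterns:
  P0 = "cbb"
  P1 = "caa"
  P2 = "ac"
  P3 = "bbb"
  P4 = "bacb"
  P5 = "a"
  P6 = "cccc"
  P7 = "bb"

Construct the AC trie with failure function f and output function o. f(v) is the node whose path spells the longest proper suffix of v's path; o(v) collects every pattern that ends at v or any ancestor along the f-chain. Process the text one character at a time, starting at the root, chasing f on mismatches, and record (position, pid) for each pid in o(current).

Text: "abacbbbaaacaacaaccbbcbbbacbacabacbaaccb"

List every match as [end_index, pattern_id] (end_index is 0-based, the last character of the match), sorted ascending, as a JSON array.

Build:
Trie (insert patterns):
  n0 'ε': a→6 b→8 c→1
  n1 'c': a→4 b→2 c→14
  n2 'cb': b→3
  n3 'cbb': ·  [P0 ends]
  n4 'ca': a→5
  n5 'caa': ·  [P1 ends]
  n6 'a': c→7  [P5 ends]
  n7 'ac': ·  [P2 ends]
  n8 'b': a→11 b→9
  n9 'bb': b→10  [P7 ends]
  n10 'bbb': ·  [P3 ends]
  n11 'ba': c→12
  n12 'bac': b→13
  n13 'bacb': ·  [P4 ends]
  n14 'cc': c→15
  n15 'ccc': c→16
  n16 'cccc': ·  [P6 ends]

BFS fail/out derivation:
  fail(1) 'c': from fail(0)=0 chase 'c': 0 ⇒ 0;  out=∅∪out(0)=∅
  fail(6) 'a': from fail(0)=0 chase 'a': 0 ⇒ 0;  out={5}∪out(0)={5}
  fail(8) 'b': from fail(0)=0 chase 'b': 0 ⇒ 0;  out=∅∪out(0)=∅
  fail(2) 'cb': from fail(1)=0 chase 'b': 0 ⇒ 8;  out=∅∪out(8)=∅
  fail(4) 'ca': from fail(1)=0 chase 'a': 0 ⇒ 6;  out=∅∪out(6)={5}
  fail(7) 'ac': from fail(6)=0 chase 'c': 0 ⇒ 1;  out={2}∪out(1)={2}
  fail(9) 'bb': from fail(8)=0 chase 'b': 0 ⇒ 8;  out={7}∪out(8)={7}
  fail(11) 'ba': from fail(8)=0 chase 'a': 0 ⇒ 6;  out=∅∪out(6)={5}
  fail(14) 'cc': from fail(1)=0 chase 'c': 0 ⇒ 1;  out=∅∪out(1)=∅
  fail(3) 'cbb': from fail(2)=8 chase 'b': 8 ⇒ 9;  out={0}∪out(9)={0,7}
  fail(5) 'caa': from fail(4)=6 chase 'a': 6→0 ⇒ 6;  out={1}∪out(6)={1,5}
  fail(10) 'bbb': from fail(9)=8 chase 'b': 8 ⇒ 9;  out={3}∪out(9)={3,7}
  fail(12) 'bac': from fail(11)=6 chase 'c': 6 ⇒ 7;  out=∅∪out(7)={2}
  fail(15) 'ccc': from fail(14)=1 chase 'c': 1 ⇒ 14;  out=∅∪out(14)=∅
  fail(13) 'bacb': from fail(12)=7 chase 'b': 7→1 ⇒ 2;  out={4}∪out(2)={4}
  fail(16) 'cccc': from fail(15)=14 chase 'c': 14 ⇒ 15;  out={6}∪out(15)={6}

Scan:
i=0 'a': node 0→6  → match P5@[0:0]
i=1 'b': node 6→8 (via fail)
i=2 'a': node 8→11  → match P5@[2:2]
i=3 'c': node 11→12  → match P2@[2:3]
i=4 'b': node 12→13  → match P4@[1:4]
i=5 'b': node 13→3 (via fail)  → match P0@[3:5],P7@[4:5]
i=6 'b': node 3→10 (via fail)  → match P3@[4:6],P7@[5:6]
i=7 'a': node 10→11 (via fail)  → match P5@[7:7]
i=8 'a': node 11→6 (via fail)  → match P5@[8:8]
i=9 'a': node 6→6 (via fail)  → match P5@[9:9]
i=10 'c': node 6→7  → match P2@[9:10]
i=11 'a': node 7→4 (via fail)  → match P5@[11:11]
i=12 'a': node 4→5  → match P1@[10:12],P5@[12:12]
i=13 'c': node 5→7 (via fail)  → match P2@[12:13]
i=14 'a': node 7→4 (via fail)  → match P5@[14:14]
i=15 'a': node 4→5  → match P1@[13:15],P5@[15:15]
i=16 'c': node 5→7 (via fail)  → match P2@[15:16]
i=17 'c': node 7→14 (via fail)
i=18 'b': node 14→2 (via fail)
i=19 'b': node 2→3  → match P0@[17:19],P7@[18:19]
i=20 'c': node 3→1 (via fail)
i=21 'b': node 1→2
i=22 'b': node 2→3  → match P0@[20:22],P7@[21:22]
i=23 'b': node 3→10 (via fail)  → match P3@[21:23],P7@[22:23]
i=24 'a': node 10→11 (via fail)  → match P5@[24:24]
i=25 'c': node 11→12  → match P2@[24:25]
i=26 'b': node 12→13  → match P4@[23:26]
i=27 'a': node 13→11 (via fail)  → match P5@[27:27]
i=28 'c': node 11→12  → match P2@[27:28]
i=29 'a': node 12→4 (via fail)  → match P5@[29:29]
i=30 'b': node 4→8 (via fail)
i=31 'a': node 8→11  → match P5@[31:31]
i=32 'c': node 11→12  → match P2@[31:32]
i=33 'b': node 12→13  → match P4@[30:33]
i=34 'a': node 13→11 (via fail)  → match P5@[34:34]
i=35 'a': node 11→6 (via fail)  → match P5@[35:35]
i=36 'c': node 6→7  → match P2@[35:36]
i=37 'c': node 7→14 (via fail)
i=38 'b': node 14→2 (via fail)

Matches: [[0,5],[2,5],[3,2],[4,4],[5,0],[5,7],[6,3],[6,7],[7,5],[8,5],[9,5],[10,2],[11,5],[12,1],[12,5],[13,2],[14,5],[15,1],[15,5],[16,2],[19,0],[19,7],[22,0],[22,7],[23,3],[23,7],[24,5],[25,2],[26,4],[27,5],[28,2],[29,5],[31,5],[32,2],[33,4],[34,5],[35,5],[36,2]]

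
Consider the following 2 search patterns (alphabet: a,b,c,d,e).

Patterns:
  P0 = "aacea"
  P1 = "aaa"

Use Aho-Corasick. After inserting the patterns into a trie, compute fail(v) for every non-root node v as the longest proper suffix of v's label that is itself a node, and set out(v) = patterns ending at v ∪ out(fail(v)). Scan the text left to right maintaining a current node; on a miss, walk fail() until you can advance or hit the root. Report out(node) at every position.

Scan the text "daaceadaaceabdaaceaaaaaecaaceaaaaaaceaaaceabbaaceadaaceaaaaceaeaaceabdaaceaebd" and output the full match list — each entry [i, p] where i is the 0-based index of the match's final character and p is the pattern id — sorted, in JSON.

Construct AC machine:
Trie nodes:
  n0 'ε': a→1
  n1 'a': a→2
  n2 'aa': a→6 c→3
  n3 'aac': e→4
  n4 'aace': a→5
  n5 'aacea': ·  [P0 ends]
  n6 'aaa': ·  [P1 ends]

Failure links (BFS by depth):
  fail(1) 'a': from fail(0)=0 chase 'a': 0 ⇒ 0;  out=∅∪out(0)=∅
  fail(2) 'aa': from fail(1)=0 chase 'a': 0 ⇒ 1;  out=∅∪out(1)=∅
  fail(3) 'aac': from fail(2)=1 chase 'c': 1→0 ⇒ 0;  out=∅∪out(0)=∅
  fail(6) 'aaa': from fail(2)=1 chase 'a': 1 ⇒ 2;  out={1}∪out(2)={1}
  fail(4) 'aace': from fail(3)=0 chase 'e': 0 ⇒ 0;  out=∅∪out(0)=∅
  fail(5) 'aacea': from fail(4)=0 chase 'a': 0 ⇒ 1;  out={0}∪out(1)={0}

Run:
pos 0 'd': at 0
pos 1 'a': at 1
pos 2 'a': at 2
pos 3 'c': at 3
pos 4 'e': at 4
pos 5 'a': at 5  ** P0@[1:5]
pos 6 'd': at 0 (via fail)
pos 7 'a': at 1
pos 8 'a': at 2
pos 9 'c': at 3
pos 10 'e': at 4
pos 11 'a': at 5  ** P0@[7:11]
pos 12 'b': at 0 (via fail)
pos 13 'd': at 0
pos 14 'a': at 1
pos 15 'a': at 2
pos 16 'c': at 3
pos 17 'e': at 4
pos 18 'a': at 5  ** P0@[14:18]
pos 19 'a': at 2 (via fail)
pos 20 'a': at 6  ** P1@[18:20]
pos 21 'a': at 6 (via fail)  ** P1@[19:21]
pos 22 'a': at 6 (via fail)  ** P1@[20:22]
pos 23 'e': at 0 (via fail)
pos 24 'c': at 0
pos 25 'a': at 1
pos 26 'a': at 2
pos 27 'c': at 3
pos 28 'e': at 4
pos 29 'a': at 5  ** P0@[25:29]
pos 30 'a': at 2 (via fail)
pos 31 'a': at 6  ** P1@[29:31]
pos 32 'a': at 6 (via fail)  ** P1@[30:32]
pos 33 'a': at 6 (via fail)  ** P1@[31:33]
pos 34 'a': at 6 (via fail)  ** P1@[32:34]
pos 35 'c': at 3 (via fail)
pos 36 'e': at 4
pos 37 'a': at 5  ** P0@[33:37]
pos 38 'a': at 2 (via fail)
pos 39 'a': at 6  ** P1@[37:39]
pos 40 'c': at 3 (via fail)
pos 41 'e': at 4
pos 42 'a': at 5  ** P0@[38:42]
pos 43 'b': at 0 (via fail)
pos 44 'b': at 0
pos 45 'a': at 1
pos 46 'a': at 2
pos 47 'c': at 3
pos 48 'e': at 4
pos 49 'a': at 5  ** P0@[45:49]
pos 50 'd': at 0 (via fail)
pos 51 'a': at 1
pos 52 'a': at 2
pos 53 'c': at 3
pos 54 'e': at 4
pos 55 'a': at 5  ** P0@[51:55]
pos 56 'a': at 2 (via fail)
pos 57 'a': at 6  ** P1@[55:57]
pos 58 'a': at 6 (via fail)  ** P1@[56:58]
pos 59 'c': at 3 (via fail)
pos 60 'e': at 4
pos 61 'a': at 5  ** P0@[57:61]
pos 62 'e': at 0 (via fail)
pos 63 'a': at 1
pos 64 'a': at 2
pos 65 'c': at 3
pos 66 'e': at 4
pos 67 'a': at 5  ** P0@[63:67]
pos 68 'b': at 0 (via fail)
pos 69 'd': at 0
pos 70 'a': at 1
pos 71 'a': at 2
pos 72 'c': at 3
pos 73 'e': at 4
pos 74 'a': at 5  ** P0@[70:74]
pos 75 'e': at 0 (via fail)
pos 76 'b': at 0
pos 77 'd': at 0

Matches: [[5,0],[11,0],[18,0],[20,1],[21,1],[22,1],[29,0],[31,1],[32,1],[33,1],[34,1],[37,0],[39,1],[42,0],[49,0],[55,0],[57,1],[58,1],[61,0],[67,0],[74,0]]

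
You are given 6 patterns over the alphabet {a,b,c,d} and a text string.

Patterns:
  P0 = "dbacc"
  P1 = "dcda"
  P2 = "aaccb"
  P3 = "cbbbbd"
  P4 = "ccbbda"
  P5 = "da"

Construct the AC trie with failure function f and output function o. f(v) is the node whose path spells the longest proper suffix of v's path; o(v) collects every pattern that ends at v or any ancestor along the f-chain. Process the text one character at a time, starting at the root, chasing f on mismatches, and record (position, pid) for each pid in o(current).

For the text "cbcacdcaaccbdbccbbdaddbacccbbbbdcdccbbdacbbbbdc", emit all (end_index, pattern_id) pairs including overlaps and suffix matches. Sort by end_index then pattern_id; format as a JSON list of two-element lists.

Build automaton:
Trie nodes:
  0='ε' goto a→9 c→14 d→1
  1='d' goto a→25 b→2 c→6
  2='db' goto a→3
  3='dba' goto c→4
  4='dbac' goto c→5
  5='dbacc' goto ·  [P0 ends]
  6='dc' goto d→7
  7='dcd' goto a→8
  8='dcda' goto ·  [P1 ends]
  9='a' goto a→10
  10='aa' goto c→11
  11='aac' goto c→12
  12='aacc' goto b→13
  13='aaccb' goto ·  [P2 ends]
  14='c' goto b→15 c→20
  15='cb' goto b→16
  16='cbb' goto b→17
  17='cbbb' goto b→18
  18='cbbbb' goto d→19
  19='cbbbbd' goto ·  [P3 ends]
  20='cc' goto b→21
  21='ccb' goto b→22
  22='ccbb' goto d→23
  23='ccbbd' goto a→24
  24='ccbbda' goto ·  [P4 ends]
  25='da' goto ·  [P5 ends]

BFS fail/out derivation:
  fail(1) 'd': from fail(0)=0 chase 'd': 0 ⇒ 0;  out=∅∪out(0)=∅
  fail(9) 'a': from fail(0)=0 chase 'a': 0 ⇒ 0;  out=∅∪out(0)=∅
  fail(14) 'c': from fail(0)=0 chase 'c': 0 ⇒ 0;  out=∅∪out(0)=∅
  fail(2) 'db': from fail(1)=0 chase 'b': 0 ⇒ 0;  out=∅∪out(0)=∅
  fail(6) 'dc': from fail(1)=0 chase 'c': 0 ⇒ 14;  out=∅∪out(14)=∅
  fail(10) 'aa': from fail(9)=0 chase 'a': 0 ⇒ 9;  out=∅∪out(9)=∅
  fail(15) 'cb': from fail(14)=0 chase 'b': 0 ⇒ 0;  out=∅∪out(0)=∅
  fail(20) 'cc': from fail(14)=0 chase 'c': 0 ⇒ 14;  out=∅∪out(14)=∅
  fail(25) 'da': from fail(1)=0 chase 'a': 0 ⇒ 9;  out={5}∪out(9)={5}
  fail(3) 'dba': from fail(2)=0 chase 'a': 0 ⇒ 9;  out=∅∪out(9)=∅
  fail(7) 'dcd': from fail(6)=14 chase 'd': 14→0 ⇒ 1;  out=∅∪out(1)=∅
  fail(11) 'aac': from fail(10)=9 chase 'c': 9→0 ⇒ 14;  out=∅∪out(14)=∅
  fail(16) 'cbb': from fail(15)=0 chase 'b': 0 ⇒ 0;  out=∅∪out(0)=∅
  fail(21) 'ccb': from fail(20)=14 chase 'b': 14 ⇒ 15;  out=∅∪out(15)=∅
  fail(4) 'dbac': from fail(3)=9 chase 'c': 9→0 ⇒ 14;  out=∅∪out(14)=∅
  fail(8) 'dcda': from fail(7)=1 chase 'a': 1 ⇒ 25;  out={1}∪out(25)={1,5}
  fail(12) 'aacc': from fail(11)=14 chase 'c': 14 ⇒ 20;  out=∅∪out(20)=∅
  fail(17) 'cbbb': from fail(16)=0 chase 'b': 0 ⇒ 0;  out=∅∪out(0)=∅
  fail(22) 'ccbb': from fail(21)=15 chase 'b': 15 ⇒ 16;  out=∅∪out(16)=∅
  fail(5) 'dbacc': from fail(4)=14 chase 'c': 14 ⇒ 20;  out={0}∪out(20)={0}
  fail(13) 'aaccb': from fail(12)=20 chase 'b': 20 ⇒ 21;  out={2}∪out(21)={2}
  fail(18) 'cbbbb': from fail(17)=0 chase 'b': 0 ⇒ 0;  out=∅∪out(0)=∅
  fail(23) 'ccbbd': from fail(22)=16 chase 'd': 16→0 ⇒ 1;  out=∅∪out(1)=∅
  fail(19) 'cbbbbd': from fail(18)=0 chase 'd': 0 ⇒ 1;  out={3}∪out(1)={3}
  fail(24) 'ccbbda': from fail(23)=1 chase 'a': 1 ⇒ 25;  out={4}∪out(25)={4,5}

Scan:
i=0 'c': node 0→14
i=1 'b': node 14→15
i=2 'c': node 15→14 (fail-walked)
i=3 'a': node 14→9 (fail-walked)
i=4 'c': node 9→14 (fail-walked)
i=5 'd': node 14→1 (fail-walked)
i=6 'c': node 1→6
i=7 'a': node 6→9 (fail-walked)
i=8 'a': node 9→10
i=9 'c': node 10→11
i=10 'c': node 11→12
i=11 'b': node 12→13  ** P2@[7:11]
i=12 'd': node 13→1 (fail-walked)
i=13 'b': node 1→2
i=14 'c': node 2→14 (fail-walked)
i=15 'c': node 14→20
i=16 'b': node 20→21
i=17 'b': node 21→22
i=18 'd': node 22→23
i=19 'a': node 23→24  ** P4@[14:19],P5@[18:19]
i=20 'd': node 24→1 (fail-walked)
i=21 'd': node 1→1 (fail-walked)
i=22 'b': node 1→2
i=23 'a': node 2→3
i=24 'c': node 3→4
i=25 'c': node 4→5  ** P0@[21:25]
i=26 'c': node 5→20 (fail-walked)
i=27 'b': node 20→21
i=28 'b': node 21→22
i=29 'b': node 22→17 (fail-walked)
i=30 'b': node 17→18
i=31 'd': node 18→19  ** P3@[26:31]
i=32 'c': node 19→6 (fail-walked)
i=33 'd': node 6→7
i=34 'c': node 7→6 (fail-walked)
i=35 'c': node 6→20 (fail-walked)
i=36 'b': node 20→21
i=37 'b': node 21→22
i=38 'd': node 22→23
i=39 'a': node 23→24  ** P4@[34:39],P5@[38:39]
i=40 'c': node 24→14 (fail-walked)
i=41 'b': node 14→15
i=42 'b': node 15→16
i=43 'b': node 16→17
i=44 'b': node 17→18
i=45 'd': node 18→19  ** P3@[40:45]
i=46 'c': node 19→6 (fail-walked)

Matches: [[11,2],[19,4],[19,5],[25,0],[31,3],[39,4],[39,5],[45,3]]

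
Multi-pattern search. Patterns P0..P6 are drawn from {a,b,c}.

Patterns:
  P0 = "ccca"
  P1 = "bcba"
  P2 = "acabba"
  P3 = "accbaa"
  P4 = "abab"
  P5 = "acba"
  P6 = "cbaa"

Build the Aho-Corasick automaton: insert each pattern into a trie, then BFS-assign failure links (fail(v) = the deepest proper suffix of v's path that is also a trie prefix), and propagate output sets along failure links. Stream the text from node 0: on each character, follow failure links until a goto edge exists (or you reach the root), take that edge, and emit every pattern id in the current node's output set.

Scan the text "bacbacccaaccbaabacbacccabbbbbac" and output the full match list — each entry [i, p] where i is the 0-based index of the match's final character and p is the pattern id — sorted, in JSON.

Construct AC machine:
Trie nodes:
  n0 'ε': a→9 b→5 c→1
  n1 'c': b→24 c→2
  n2 'cc': c→3
  n3 'ccc': a→4
  n4 'ccca': ·  [P0 ends]
  n5 'b': c→6
  n6 'bc': b→7
  n7 'bcb': a→8
  n8 'bcba': ·  [P1 ends]
  n9 'a': b→19 c→10
  n10 'ac': a→11 b→22 c→15
  n11 'aca': b→12
  n12 'acab': b→13
  n13 'acabb': a→14
  n14 'acabba': ·  [P2 ends]
  n15 'acc': b→16
  n16 'accb': a→17
  n17 'accba': a→18
  n18 'accbaa': ·  [P3 ends]
  n19 'ab': a→20
  n20 'aba': b→21
  n21 'abab': ·  [P4 ends]
  n22 'acb': a→23
  n23 'acba': ·  [P5 ends]
  n24 'cb': a→25
  n25 'cba': a→26
  n26 'cbaa': ·  [P6 ends]

BFS fail/out derivation:
  n1('c'): parent n0 fail=0; on 'c' 0 → fail=0;  out ∅∪∅=∅
  n5('b'): parent n0 fail=0; on 'b' 0 → fail=0;  out ∅∪∅=∅
  n9('a'): parent n0 fail=0; on 'a' 0 → fail=0;  out ∅∪∅=∅
  n2('cc'): parent n1 fail=0; on 'c' 0 → fail=1;  out ∅∪∅=∅
  n6('bc'): parent n5 fail=0; on 'c' 0 → fail=1;  out ∅∪∅=∅
  n10('ac'): parent n9 fail=0; on 'c' 0 → fail=1;  out ∅∪∅=∅
  n19('ab'): parent n9 fail=0; on 'b' 0 → fail=5;  out ∅∪∅=∅
  n24('cb'): parent n1 fail=0; on 'b' 0 → fail=5;  out ∅∪∅=∅
  n3('ccc'): parent n2 fail=1; on 'c' 1 → fail=2;  out ∅∪∅=∅
  n7('bcb'): parent n6 fail=1; on 'b' 1 → fail=24;  out ∅∪∅=∅
  n11('aca'): parent n10 fail=1; on 'a' 1→0 → fail=9;  out ∅∪∅=∅
  n15('acc'): parent n10 fail=1; on 'c' 1 → fail=2;  out ∅∪∅=∅
  n20('aba'): parent n19 fail=5; on 'a' 5→0 → fail=9;  out ∅∪∅=∅
  n22('acb'): parent n10 fail=1; on 'b' 1 → fail=24;  out ∅∪∅=∅
  n25('cba'): parent n24 fail=5; on 'a' 5→0 → fail=9;  out ∅∪∅=∅
  n4('ccca'): parent n3 fail=2; on 'a' 2→1→0 → fail=9;  out {0}∪∅={0}
  n8('bcba'): parent n7 fail=24; on 'a' 24 → fail=25;  out {1}∪∅={1}
  n12('acab'): parent n11 fail=9; on 'b' 9 → fail=19;  out ∅∪∅=∅
  n16('accb'): parent n15 fail=2; on 'b' 2→1 → fail=24;  out ∅∪∅=∅
  n21('abab'): parent n20 fail=9; on 'b' 9 → fail=19;  out {4}∪∅={4}
  n23('acba'): parent n22 fail=24; on 'a' 24 → fail=25;  out {5}∪∅={5}
  n26('cbaa'): parent n25 fail=9; on 'a' 9→0 → fail=9;  out {6}∪∅={6}
  n13('acabb'): parent n12 fail=19; on 'b' 19→5→0 → fail=5;  out ∅∪∅=∅
  n17('accba'): parent n16 fail=24; on 'a' 24 → fail=25;  out ∅∪∅=∅
  n14('acabba'): parent n13 fail=5; on 'a' 5→0 → fail=9;  out {2}∪∅={2}
  n18('accbaa'): parent n17 fail=25; on 'a' 25 → fail=26;  out {3}∪{6}={3,6}

Text stream:
i=0 'b': node 0→5
i=1 'a': node 5→9 ·f
i=2 'c': node 9→10
i=3 'b': node 10→22
i=4 'a': node 22→23  → match P5@[1:4]
i=5 'c': node 23→10 ·f
i=6 'c': node 10→15
i=7 'c': node 15→3 ·f
i=8 'a': node 3→4  → match P0@[5:8]
i=9 'a': node 4→9 ·f
i=10 'c': node 9→10
i=11 'c': node 10→15
i=12 'b': node 15→16
i=13 'a': node 16→17
i=14 'a': node 17→18  → match P3@[9:14],P6@[11:14]
i=15 'b': node 18→19 ·f
i=16 'a': node 19→20
i=17 'c': node 20→10 ·f
i=18 'b': node 10→22
i=19 'a': node 22→23  → match P5@[16:19]
i=20 'c': node 23→10 ·f
i=21 'c': node 10→15
i=22 'c': node 15→3 ·f
i=23 'a': node 3→4  → match P0@[20:23]
i=24 'b': node 4→19 ·f
i=25 'b': node 19→5 ·f
i=26 'b': node 5→5 ·f
i=27 'b': node 5→5 ·f
i=28 'b': node 5→5 ·f
i=29 'a': node 5→9 ·f
i=30 'c': node 9→10

Matches: [[4,5],[8,0],[14,3],[14,6],[19,5],[23,0]]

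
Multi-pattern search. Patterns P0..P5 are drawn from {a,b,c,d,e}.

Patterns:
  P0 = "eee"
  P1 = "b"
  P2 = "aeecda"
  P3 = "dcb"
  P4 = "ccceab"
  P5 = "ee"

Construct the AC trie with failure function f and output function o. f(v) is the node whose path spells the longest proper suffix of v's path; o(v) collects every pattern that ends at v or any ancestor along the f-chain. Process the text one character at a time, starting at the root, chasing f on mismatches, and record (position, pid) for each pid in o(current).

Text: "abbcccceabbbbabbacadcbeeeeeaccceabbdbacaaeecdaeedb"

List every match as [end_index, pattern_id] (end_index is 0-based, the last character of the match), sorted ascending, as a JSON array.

Build automaton:
Trie (insert patterns):
  0='ε' goto a→5 b→4 c→14 d→11 e→1
  1='e' goto e→2
  2='ee' goto e→3  ←P5
  3='eee' goto ·  ←P0
  4='b' goto ·  ←P1
  5='a' goto e→6
  6='ae' goto e→7
  7='aee' goto c→8
  8='aeec' goto d→9
  9='aeecd' goto a→10
  10='aeecda' goto ·  ←P2
  11='d' goto c→12
  12='dc' goto b→13
  13='dcb' goto ·  ←P3
  14='c' goto c→15
  15='cc' goto c→16
  16='ccc' goto e→17
  17='ccce' goto a→18
  18='cccea' goto b→19
  19='ccceab' goto ·  ←P4

Failure links (BFS by depth):
  fail(1) 'e': from fail(0)=0 chase 'e': 0 ⇒ 0;  out=∅∪out(0)=∅
  fail(4) 'b': from fail(0)=0 chase 'b': 0 ⇒ 0;  out={1}∪out(0)={1}
  fail(5) 'a': from fail(0)=0 chase 'a': 0 ⇒ 0;  out=∅∪out(0)=∅
  fail(11) 'd': from fail(0)=0 chase 'd': 0 ⇒ 0;  out=∅∪out(0)=∅
  fail(14) 'c': from fail(0)=0 chase 'c': 0 ⇒ 0;  out=∅∪out(0)=∅
  fail(2) 'ee': from fail(1)=0 chase 'e': 0 ⇒ 1;  out={5}∪out(1)={5}
  fail(6) 'ae': from fail(5)=0 chase 'e': 0 ⇒ 1;  out=∅∪out(1)=∅
  fail(12) 'dc': from fail(11)=0 chase 'c': 0 ⇒ 14;  out=∅∪out(14)=∅
  fail(15) 'cc': from fail(14)=0 chase 'c': 0 ⇒ 14;  out=∅∪out(14)=∅
  fail(3) 'eee': from fail(2)=1 chase 'e': 1 ⇒ 2;  out={0}∪out(2)={0,5}
  fail(7) 'aee': from fail(6)=1 chase 'e': 1 ⇒ 2;  out=∅∪out(2)={5}
  fail(13) 'dcb': from fail(12)=14 chase 'b': 14→0 ⇒ 4;  out={3}∪out(4)={1,3}
  fail(16) 'ccc': from fail(15)=14 chase 'c': 14 ⇒ 15;  out=∅∪out(15)=∅
  fail(8) 'aeec': from fail(7)=2 chase 'c': 2→1→0 ⇒ 14;  out=∅∪out(14)=∅
  fail(17) 'ccce': from fail(16)=15 chase 'e': 15→14→0 ⇒ 1;  out=∅∪out(1)=∅
  fail(9) 'aeecd': from fail(8)=14 chase 'd': 14→0 ⇒ 11;  out=∅∪out(11)=∅
  fail(18) 'cccea': from fail(17)=1 chase 'a': 1→0 ⇒ 5;  out=∅∪out(5)=∅
  fail(10) 'aeecda': from fail(9)=11 chase 'a': 11→0 ⇒ 5;  out={2}∪out(5)={2}
  fail(19) 'ccceab': from fail(18)=5 chase 'b': 5→0 ⇒ 4;  out={4}∪out(4)={1,4}

Scan:
i=0 'a': node 0→5
i=1 'b': node 5→4 (via fail)  emit P1@[1:1]
i=2 'b': node 4→4 (via fail)  emit P1@[2:2]
i=3 'c': node 4→14 (via fail)
i=4 'c': node 14→15
i=5 'c': node 15→16
i=6 'c': node 16→16 (via fail)
i=7 'e': node 16→17
i=8 'a': node 17→18
i=9 'b': node 18→19  emit P1@[9:9],P4@[4:9]
i=10 'b': node 19→4 (via fail)  emit P1@[10:10]
i=11 'b': node 4→4 (via fail)  emit P1@[11:11]
i=12 'b': node 4→4 (via fail)  emit P1@[12:12]
i=13 'a': node 4→5 (via fail)
i=14 'b': node 5→4 (via fail)  emit P1@[14:14]
i=15 'b': node 4→4 (via fail)  emit P1@[15:15]
i=16 'a': node 4→5 (via fail)
i=17 'c': node 5→14 (via fail)
i=18 'a': node 14→5 (via fail)
i=19 'd': node 5→11 (via fail)
i=20 'c': node 11→12
i=21 'b': node 12→13  emit P1@[21:21],P3@[19:21]
i=22 'e': node 13→1 (via fail)
i=23 'e': node 1→2  emit P5@[22:23]
i=24 'e': node 2→3  emit P0@[22:24],P5@[23:24]
i=25 'e': node 3→3 (via fail)  emit P0@[23:25],P5@[24:25]
i=26 'e': node 3→3 (via fail)  emit P0@[24:26],P5@[25:26]
i=27 'a': node 3→5 (via fail)
i=28 'c': node 5→14 (via fail)
i=29 'c': node 14→15
i=30 'c': node 15→16
i=31 'e': node 16→17
i=32 'a': node 17→18
i=33 'b': node 18→19  emit P1@[33:33],P4@[28:33]
i=34 'b': node 19→4 (via fail)  emit P1@[34:34]
i=35 'd': node 4→11 (via fail)
i=36 'b': node 11→4 (via fail)  emit P1@[36:36]
i=37 'a': node 4→5 (via fail)
i=38 'c': node 5→14 (via fail)
i=39 'a': node 14→5 (via fail)
i=40 'a': node 5→5 (via fail)
i=41 'e': node 5→6
i=42 'e': node 6→7  emit P5@[41:42]
i=43 'c': node 7→8
i=44 'd': node 8→9
i=45 'a': node 9→10  emit P2@[40:45]
i=46 'e': node 10→6 (via fail)
i=47 'e': node 6→7  emit P5@[46:47]
i=48 'd': node 7→11 (via fail)
i=49 'b': node 11→4 (via fail)  emit P1@[49:49]

Matches: [[1,1],[2,1],[9,1],[9,4],[10,1],[11,1],[12,1],[14,1],[15,1],[21,1],[21,3],[23,5],[24,0],[24,5],[25,0],[25,5],[26,0],[26,5],[33,1],[33,4],[34,1],[36,1],[42,5],[45,2],[47,5],[49,1]]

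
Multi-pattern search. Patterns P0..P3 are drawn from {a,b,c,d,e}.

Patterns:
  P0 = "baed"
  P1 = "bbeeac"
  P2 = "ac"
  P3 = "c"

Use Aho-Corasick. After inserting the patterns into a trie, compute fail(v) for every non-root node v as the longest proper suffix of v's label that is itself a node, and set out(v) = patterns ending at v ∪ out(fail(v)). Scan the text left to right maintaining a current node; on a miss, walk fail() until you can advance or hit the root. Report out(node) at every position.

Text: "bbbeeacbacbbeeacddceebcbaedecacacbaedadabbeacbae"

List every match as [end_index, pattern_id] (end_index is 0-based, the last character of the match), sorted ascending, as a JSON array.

Construct AC machine:
Trie (insert patterns):
  0='ε' goto a→10 b→1 c→12
  1='b' goto a→2 b→5
  2='ba' goto e→3
  3='bae' goto d→4
  4='baed' goto ·  ←P0
  5='bb' goto e→6
  6='bbe' goto e→7
  7='bbee' goto a→8
  8='bbeea' goto c→9
  9='bbeeac' goto ·  ←P1
  10='a' goto c→11
  11='ac' goto ·  ←P2
  12='c' goto ·  ←P3

Failure links (BFS by depth):
  fail(1) 'b': from fail(0)=0 chase 'b': 0 ⇒ 0;  out=∅∪out(0)=∅
  fail(10) 'a': from fail(0)=0 chase 'a': 0 ⇒ 0;  out=∅∪out(0)=∅
  fail(12) 'c': from fail(0)=0 chase 'c': 0 ⇒ 0;  out={3}∪out(0)={3}
  fail(2) 'ba': from fail(1)=0 chase 'a': 0 ⇒ 10;  out=∅∪out(10)=∅
  fail(5) 'bb': from fail(1)=0 chase 'b': 0 ⇒ 1;  out=∅∪out(1)=∅
  fail(11) 'ac': from fail(10)=0 chase 'c': 0 ⇒ 12;  out={2}∪out(12)={2,3}
  fail(3) 'bae': from fail(2)=10 chase 'e': 10→0 ⇒ 0;  out=∅∪out(0)=∅
  fail(6) 'bbe': from fail(5)=1 chase 'e': 1→0 ⇒ 0;  out=∅∪out(0)=∅
  fail(4) 'baed': from fail(3)=0 chase 'd': 0 ⇒ 0;  out={0}∪out(0)={0}
  fail(7) 'bbee': from fail(6)=0 chase 'e': 0 ⇒ 0;  out=∅∪out(0)=∅
  fail(8) 'bbeea': from fail(7)=0 chase 'a': 0 ⇒ 10;  out=∅∪out(10)=∅
  fail(9) 'bbeeac': from fail(8)=10 chase 'c': 10 ⇒ 11;  out={1}∪out(11)={1,2,3}

Text stream:
[0] read 'b'  n0⇒n1
[1] read 'b'  n1⇒n5
[2] read 'b'  n5⇒n5 ·f
[3] read 'e'  n5⇒n6
[4] read 'e'  n6⇒n7
[5] read 'a'  n7⇒n8
[6] read 'c'  n8⇒n9  ** P1@[1:6],P2@[5:6],P3@[6:6]
[7] read 'b'  n9⇒n1 ·f
[8] read 'a'  n1⇒n2
[9] read 'c'  n2⇒n11 ·f  ** P2@[8:9],P3@[9:9]
[10] read 'b'  n11⇒n1 ·f
[11] read 'b'  n1⇒n5
[12] read 'e'  n5⇒n6
[13] read 'e'  n6⇒n7
[14] read 'a'  n7⇒n8
[15] read 'c'  n8⇒n9  ** P1@[10:15],P2@[14:15],P3@[15:15]
[16] read 'd'  n9⇒n0 ·f
[17] read 'd'  n0⇒n0
[18] read 'c'  n0⇒n12  ** P3@[18:18]
[19] read 'e'  n12⇒n0 ·f
[20] read 'e'  n0⇒n0
[21] read 'b'  n0⇒n1
[22] read 'c'  n1⇒n12 ·f  ** P3@[22:22]
[23] read 'b'  n12⇒n1 ·f
[24] read 'a'  n1⇒n2
[25] read 'e'  n2⇒n3
[26] read 'd'  n3⇒n4  ** P0@[23:26]
[27] read 'e'  n4⇒n0 ·f
[28] read 'c'  n0⇒n12  ** P3@[28:28]
[29] read 'a'  n12⇒n10 ·f
[30] read 'c'  n10⇒n11  ** P2@[29:30],P3@[30:30]
[31] read 'a'  n11⇒n10 ·f
[32] read 'c'  n10⇒n11  ** P2@[31:32],P3@[32:32]
[33] read 'b'  n11⇒n1 ·f
[34] read 'a'  n1⇒n2
[35] read 'e'  n2⇒n3
[36] read 'd'  n3⇒n4  ** P0@[33:36]
[37] read 'a'  n4⇒n10 ·f
[38] read 'd'  n10⇒n0 ·f
[39] read 'a'  n0⇒n10
[40] read 'b'  n10⇒n1 ·f
[41] read 'b'  n1⇒n5
[42] read 'e'  n5⇒n6
[43] read 'a'  n6⇒n10 ·f
[44] read 'c'  n10⇒n11  ** P2@[43:44],P3@[44:44]
[45] read 'b'  n11⇒n1 ·f
[46] read 'a'  n1⇒n2
[47] read 'e'  n2⇒n3

Result: [[6,1],[6,2],[6,3],[9,2],[9,3],[15,1],[15,2],[15,3],[18,3],[22,3],[26,0],[28,3],[30,2],[30,3],[32,2],[32,3],[36,0],[44,2],[44,3]]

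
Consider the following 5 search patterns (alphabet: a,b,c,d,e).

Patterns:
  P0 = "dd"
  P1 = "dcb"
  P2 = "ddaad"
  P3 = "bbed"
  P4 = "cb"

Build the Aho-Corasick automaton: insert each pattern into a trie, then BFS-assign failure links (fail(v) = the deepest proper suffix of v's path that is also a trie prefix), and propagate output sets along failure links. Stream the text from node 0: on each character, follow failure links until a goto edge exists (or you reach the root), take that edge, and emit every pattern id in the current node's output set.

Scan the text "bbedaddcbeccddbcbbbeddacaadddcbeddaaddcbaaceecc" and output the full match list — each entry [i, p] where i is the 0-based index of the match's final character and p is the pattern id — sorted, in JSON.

Construct AC machine:
Trie nodes:
  n0 'ε': b→8 c→12 d→1
  n1 'd': c→3 d→2
  n2 'dd': a→5  ←P0
  n3 'dc': b→4
  n4 'dcb': ·  ←P1
  n5 'dda': a→6
  n6 'ddaa': d→7
  n7 'ddaad': ·  ←P2
  n8 'b': b→9
  n9 'bb': e→10
  n10 'bbe': d→11
  n11 'bbed': ·  ←P3
  n12 'c': b→13
  n13 'cb': ·  ←P4

Failure links (BFS by depth):
  fail(1) 'd': from fail(0)=0 chase 'd': 0 ⇒ 0;  out=∅∪out(0)=∅
  fail(8) 'b': from fail(0)=0 chase 'b': 0 ⇒ 0;  out=∅∪out(0)=∅
  fail(12) 'c': from fail(0)=0 chase 'c': 0 ⇒ 0;  out=∅∪out(0)=∅
  fail(2) 'dd': from fail(1)=0 chase 'd': 0 ⇒ 1;  out={0}∪out(1)={0}
  fail(3) 'dc': from fail(1)=0 chase 'c': 0 ⇒ 12;  out=∅∪out(12)=∅
  fail(9) 'bb': from fail(8)=0 chase 'b': 0 ⇒ 8;  out=∅∪out(8)=∅
  fail(13) 'cb': from fail(12)=0 chase 'b': 0 ⇒ 8;  out={4}∪out(8)={4}
  fail(4) 'dcb': from fail(3)=12 chase 'b': 12 ⇒ 13;  out={1}∪out(13)={1,4}
  fail(5) 'dda': from fail(2)=1 chase 'a': 1→0 ⇒ 0;  out=∅∪out(0)=∅
  fail(10) 'bbe': from fail(9)=8 chase 'e': 8→0 ⇒ 0;  out=∅∪out(0)=∅
  fail(6) 'ddaa': from fail(5)=0 chase 'a': 0 ⇒ 0;  out=∅∪out(0)=∅
  fail(11) 'bbed': from fail(10)=0 chase 'd': 0 ⇒ 1;  out={3}∪out(1)={3}
  fail(7) 'ddaad': from fail(6)=0 chase 'd': 0 ⇒ 1;  out={2}∪out(1)={2}

Run:
pos 0 'b': at 8
pos 1 'b': at 9
pos 2 'e': at 10
pos 3 'd': at 11  emit P3@[0:3]
pos 4 'a': at 0 (fail-walked)
pos 5 'd': at 1
pos 6 'd': at 2  emit P0@[5:6]
pos 7 'c': at 3 (fail-walked)
pos 8 'b': at 4  emit P1@[6:8],P4@[7:8]
pos 9 'e': at 0 (fail-walked)
pos 10 'c': at 12
pos 11 'c': at 12 (fail-walked)
pos 12 'd': at 1 (fail-walked)
pos 13 'd': at 2  emit P0@[12:13]
pos 14 'b': at 8 (fail-walked)
pos 15 'c': at 12 (fail-walked)
pos 16 'b': at 13  emit P4@[15:16]
pos 17 'b': at 9 (fail-walked)
pos 18 'b': at 9 (fail-walked)
pos 19 'e': at 10
pos 20 'd': at 11  emit P3@[17:20]
pos 21 'd': at 2 (fail-walked)  emit P0@[20:21]
pos 22 'a': at 5
pos 23 'c': at 12 (fail-walked)
pos 24 'a': at 0 (fail-walked)
pos 25 'a': at 0
pos 26 'd': at 1
pos 27 'd': at 2  emit P0@[26:27]
pos 28 'd': at 2 (fail-walked)  emit P0@[27:28]
pos 29 'c': at 3 (fail-walked)
pos 30 'b': at 4  emit P1@[28:30],P4@[29:30]
pos 31 'e': at 0 (fail-walked)
pos 32 'd': at 1
pos 33 'd': at 2  emit P0@[32:33]
pos 34 'a': at 5
pos 35 'a': at 6
pos 36 'd': at 7  emit P2@[32:36]
pos 37 'd': at 2 (fail-walked)  emit P0@[36:37]
pos 38 'c': at 3 (fail-walked)
pos 39 'b': at 4  emit P1@[37:39],P4@[38:39]
pos 40 'a': at 0 (fail-walked)
pos 41 'a': at 0
pos 42 'c': at 12
pos 43 'e': at 0 (fail-walked)
pos 44 'e': at 0
pos 45 'c': at 12
pos 46 'c': at 12 (fail-walked)

Matches: [[3,3],[6,0],[8,1],[8,4],[13,0],[16,4],[20,3],[21,0],[27,0],[28,0],[30,1],[30,4],[33,0],[36,2],[37,0],[39,1],[39,4]]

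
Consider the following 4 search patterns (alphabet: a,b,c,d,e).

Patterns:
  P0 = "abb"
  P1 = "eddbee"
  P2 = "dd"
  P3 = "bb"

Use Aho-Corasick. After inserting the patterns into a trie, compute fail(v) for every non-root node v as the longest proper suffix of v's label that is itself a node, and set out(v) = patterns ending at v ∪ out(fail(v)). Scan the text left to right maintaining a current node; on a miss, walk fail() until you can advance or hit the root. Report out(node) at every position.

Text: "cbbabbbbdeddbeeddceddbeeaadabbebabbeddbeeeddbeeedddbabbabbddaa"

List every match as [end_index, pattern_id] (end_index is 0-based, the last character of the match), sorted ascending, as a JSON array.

Construct AC machine:
Trie nodes:
  n0 'ε': a→1 b→12 d→10 e→4
  n1 'a': b→2
  n2 'ab': b→3
  n3 'abb': ·  ←P0
  n4 'e': d→5
  n5 'ed': d→6
  n6 'edd': b→7
  n7 'eddb': e→8
  n8 'eddbe': e→9
  n9 'eddbee': ·  ←P1
  n10 'd': d→11
  n11 'dd': ·  ←P2
  n12 'b': b→13
  n13 'bb': ·  ←P3

Failure links (BFS by depth):
  n1('a'): parent n0 fail=0; on 'a' 0 → fail=0;  out ∅∪∅=∅
  n4('e'): parent n0 fail=0; on 'e' 0 → fail=0;  out ∅∪∅=∅
  n10('d'): parent n0 fail=0; on 'd' 0 → fail=0;  out ∅∪∅=∅
  n12('b'): parent n0 fail=0; on 'b' 0 → fail=0;  out ∅∪∅=∅
  n2('ab'): parent n1 fail=0; on 'b' 0 → fail=12;  out ∅∪∅=∅
  n5('ed'): parent n4 fail=0; on 'd' 0 → fail=10;  out ∅∪∅=∅
  n11('dd'): parent n10 fail=0; on 'd' 0 → fail=10;  out {2}∪∅={2}
  n13('bb'): parent n12 fail=0; on 'b' 0 → fail=12;  out {3}∪∅={3}
  n3('abb'): parent n2 fail=12; on 'b' 12 → fail=13;  out {0}∪{3}={0,3}
  n6('edd'): parent n5 fail=10; on 'd' 10 → fail=11;  out ∅∪{2}={2}
  n7('eddb'): parent n6 fail=11; on 'b' 11→10→0 → fail=12;  out ∅∪∅=∅
  n8('eddbe'): parent n7 fail=12; on 'e' 12→0 → fail=4;  out ∅∪∅=∅
  n9('eddbee'): parent n8 fail=4; on 'e' 4→0 → fail=4;  out {1}∪∅={1}

Scan:
i=0 'c': node 0→0
i=1 'b': node 0→12
i=2 'b': node 12→13  ** P3@[1:2]
i=3 'a': node 13→1 (via fail)
i=4 'b': node 1→2
i=5 'b': node 2→3  ** P0@[3:5],P3@[4:5]
i=6 'b': node 3→13 (via fail)  ** P3@[5:6]
i=7 'b': node 13→13 (via fail)  ** P3@[6:7]
i=8 'd': node 13→10 (via fail)
i=9 'e': node 10→4 (via fail)
i=10 'd': node 4→5
i=11 'd': node 5→6  ** P2@[10:11]
i=12 'b': node 6→7
i=13 'e': node 7→8
i=14 'e': node 8→9  ** P1@[9:14]
i=15 'd': node 9→5 (via fail)
i=16 'd': node 5→6  ** P2@[15:16]
i=17 'c': node 6→0 (via fail)
i=18 'e': node 0→4
i=19 'd': node 4→5
i=20 'd': node 5→6  ** P2@[19:20]
i=21 'b': node 6→7
i=22 'e': node 7→8
i=23 'e': node 8→9  ** P1@[18:23]
i=24 'a': node 9→1 (via fail)
i=25 'a': node 1→1 (via fail)
i=26 'd': node 1→10 (via fail)
i=27 'a': node 10→1 (via fail)
i=28 'b': node 1→2
i=29 'b': node 2→3  ** P0@[27:29],P3@[28:29]
i=30 'e': node 3→4 (via fail)
i=31 'b': node 4→12 (via fail)
i=32 'a': node 12→1 (via fail)
i=33 'b': node 1→2
i=34 'b': node 2→3  ** P0@[32:34],P3@[33:34]
i=35 'e': node 3→4 (via fail)
i=36 'd': node 4→5
i=37 'd': node 5→6  ** P2@[36:37]
i=38 'b': node 6→7
i=39 'e': node 7→8
i=40 'e': node 8→9  ** P1@[35:40]
i=41 'e': node 9→4 (via fail)
i=42 'd': node 4→5
i=43 'd': node 5→6  ** P2@[42:43]
i=44 'b': node 6→7
i=45 'e': node 7→8
i=46 'e': node 8→9  ** P1@[41:46]
i=47 'e': node 9→4 (via fail)
i=48 'd': node 4→5
i=49 'd': node 5→6  ** P2@[48:49]
i=50 'd': node 6→11 (via fail)  ** P2@[49:50]
i=51 'b': node 11→12 (via fail)
i=52 'a': node 12→1 (via fail)
i=53 'b': node 1→2
i=54 'b': node 2→3  ** P0@[52:54],P3@[53:54]
i=55 'a': node 3→1 (via fail)
i=56 'b': node 1→2
i=57 'b': node 2→3  ** P0@[55:57],P3@[56:57]
i=58 'd': node 3→10 (via fail)
i=59 'd': node 10→11  ** P2@[58:59]
i=60 'a': node 11→1 (via fail)
i=61 'a': node 1→1 (via fail)

Result: [[2,3],[5,0],[5,3],[6,3],[7,3],[11,2],[14,1],[16,2],[20,2],[23,1],[29,0],[29,3],[34,0],[34,3],[37,2],[40,1],[43,2],[46,1],[49,2],[50,2],[54,0],[54,3],[57,0],[57,3],[59,2]]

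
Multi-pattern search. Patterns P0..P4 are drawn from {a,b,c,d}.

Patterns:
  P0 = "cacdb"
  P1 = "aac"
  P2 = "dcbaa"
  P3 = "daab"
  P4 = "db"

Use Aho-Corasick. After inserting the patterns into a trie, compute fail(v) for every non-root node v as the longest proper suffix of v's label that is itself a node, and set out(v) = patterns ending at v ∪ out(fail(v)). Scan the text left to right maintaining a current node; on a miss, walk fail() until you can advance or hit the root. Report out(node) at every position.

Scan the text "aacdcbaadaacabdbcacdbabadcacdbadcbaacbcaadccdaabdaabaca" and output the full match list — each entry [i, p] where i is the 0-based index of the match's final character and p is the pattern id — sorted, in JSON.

Construct AC machine:
Trie nodes:
  n0 'ε': a→6 c→1 d→9
  n1 'c': a→2
  n2 'ca': c→3
  n3 'cac': d→4
  n4 'cacd': b→5
  n5 'cacdb': ·  ←P0
  n6 'a': a→7
  n7 'aa': c→8
  n8 'aac': ·  ←P1
  n9 'd': a→14 b→17 c→10
  n10 'dc': b→11
  n11 'dcb': a→12
  n12 'dcba': a→13
  n13 'dcbaa': ·  ←P2
  n14 'da': a→15
  n15 'daa': b→16
  n16 'daab': ·  ←P3
  n17 'db': ·  ←P4

BFS fail/out derivation:
  n1('c'): parent n0 fail=0; on 'c' 0 → fail=0;  out ∅∪∅=∅
  n6('a'): parent n0 fail=0; on 'a' 0 → fail=0;  out ∅∪∅=∅
  n9('d'): parent n0 fail=0; on 'd' 0 → fail=0;  out ∅∪∅=∅
  n2('ca'): parent n1 fail=0; on 'a' 0 → fail=6;  out ∅∪∅=∅
  n7('aa'): parent n6 fail=0; on 'a' 0 → fail=6;  out ∅∪∅=∅
  n10('dc'): parent n9 fail=0; on 'c' 0 → fail=1;  out ∅∪∅=∅
  n14('da'): parent n9 fail=0; on 'a' 0 → fail=6;  out ∅∪∅=∅
  n17('db'): parent n9 fail=0; on 'b' 0 → fail=0;  out {4}∪∅={4}
  n3('cac'): parent n2 fail=6; on 'c' 6→0 → fail=1;  out ∅∪∅=∅
  n8('aac'): parent n7 fail=6; on 'c' 6→0 → fail=1;  out {1}∪∅={1}
  n11('dcb'): parent n10 fail=1; on 'b' 1→0 → fail=0;  out ∅∪∅=∅
  n15('daa'): parent n14 fail=6; on 'a' 6 → fail=7;  out ∅∪∅=∅
  n4('cacd'): parent n3 fail=1; on 'd' 1→0 → fail=9;  out ∅∪∅=∅
  n12('dcba'): parent n11 fail=0; on 'a' 0 → fail=6;  out ∅∪∅=∅
  n16('daab'): parent n15 fail=7; on 'b' 7→6→0 → fail=0;  out {3}∪∅={3}
  n5('cacdb'): parent n4 fail=9; on 'b' 9 → fail=17;  out {0}∪{4}={0,4}
  n13('dcbaa'): parent n12 fail=6; on 'a' 6 → fail=7;  out {2}∪∅={2}

Scan:
i=0 'a': node 0→6
i=1 'a': node 6→7
i=2 'c': node 7→8  ** P1@[0:2]
i=3 'd': node 8→9 (via fail)
i=4 'c': node 9→10
i=5 'b': node 10→11
i=6 'a': node 11→12
i=7 'a': node 12→13  ** P2@[3:7]
i=8 'd': node 13→9 (via fail)
i=9 'a': node 9→14
i=10 'a': node 14→15
i=11 'c': node 15→8 (via fail)  ** P1@[9:11]
i=12 'a': node 8→2 (via fail)
i=13 'b': node 2→0 (via fail)
i=14 'd': node 0→9
i=15 'b': node 9→17  ** P4@[14:15]
i=16 'c': node 17→1 (via fail)
i=17 'a': node 1→2
i=18 'c': node 2→3
i=19 'd': node 3→4
i=20 'b': node 4→5  ** P0@[16:20],P4@[19:20]
i=21 'a': node 5→6 (via fail)
i=22 'b': node 6→0 (via fail)
i=23 'a': node 0→6
i=24 'd': node 6→9 (via fail)
i=25 'c': node 9→10
i=26 'a': node 10→2 (via fail)
i=27 'c': node 2→3
i=28 'd': node 3→4
i=29 'b': node 4→5  ** P0@[25:29],P4@[28:29]
i=30 'a': node 5→6 (via fail)
i=31 'd': node 6→9 (via fail)
i=32 'c': node 9→10
i=33 'b': node 10→11
i=34 'a': node 11→12
i=35 'a': node 12→13  ** P2@[31:35]
i=36 'c': node 13→8 (via fail)  ** P1@[34:36]
i=37 'b': node 8→0 (via fail)
i=38 'c': node 0→1
i=39 'a': node 1→2
i=40 'a': node 2→7 (via fail)
i=41 'd': node 7→9 (via fail)
i=42 'c': node 9→10
i=43 'c': node 10→1 (via fail)
i=44 'd': node 1→9 (via fail)
i=45 'a': node 9→14
i=46 'a': node 14→15
i=47 'b': node 15→16  ** P3@[44:47]
i=48 'd': node 16→9 (via fail)
i=49 'a': node 9→14
i=50 'a': node 14→15
i=51 'b': node 15→16  ** P3@[48:51]
i=52 'a': node 16→6 (via fail)
i=53 'c': node 6→1 (via fail)
i=54 'a': node 1→2

Matches: [[2,1],[7,2],[11,1],[15,4],[20,0],[20,4],[29,0],[29,4],[35,2],[36,1],[47,3],[51,3]]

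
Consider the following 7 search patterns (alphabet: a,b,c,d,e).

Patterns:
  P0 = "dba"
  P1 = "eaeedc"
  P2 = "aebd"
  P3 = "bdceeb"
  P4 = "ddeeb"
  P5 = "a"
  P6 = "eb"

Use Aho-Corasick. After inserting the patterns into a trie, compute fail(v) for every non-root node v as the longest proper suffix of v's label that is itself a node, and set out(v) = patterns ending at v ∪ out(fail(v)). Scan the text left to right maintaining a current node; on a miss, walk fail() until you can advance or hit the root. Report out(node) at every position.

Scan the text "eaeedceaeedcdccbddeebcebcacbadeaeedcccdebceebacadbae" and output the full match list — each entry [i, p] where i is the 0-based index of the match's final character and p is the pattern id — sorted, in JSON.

Build automaton:
Trie (insert patterns):
  n0 'ε': a→10 b→14 d→1 e→4
  n1 'd': b→2 d→20
  n2 'db': a→3
  n3 'dba': ·  ←P0
  n4 'e': a→5 b→24
  n5 'ea': e→6
  n6 'eae': e→7
  n7 'eaee': d→8
  n8 'eaeed': c→9
  n9 'eaeedc': ·  ←P1
  n10 'a': e→11  ←P5
  n11 'ae': b→12
  n12 'aeb': d→13
  n13 'aebd': ·  ←P2
  n14 'b': d→15
  n15 'bd': c→16
  n16 'bdc': e→17
  n17 'bdce': e→18
  n18 'bdcee': b→19
  n19 'bdceeb': ·  ←P3
  n20 'dd': e→21
  n21 'dde': e→22
  n22 'ddee': b→23
  n23 'ddeeb': ·  ←P4
  n24 'eb': ·  ←P6

Failure links (BFS by depth):
  n1('d'): parent n0 fail=0; on 'd' 0 → fail=0;  out ∅∪∅=∅
  n4('e'): parent n0 fail=0; on 'e' 0 → fail=0;  out ∅∪∅=∅
  n10('a'): parent n0 fail=0; on 'a' 0 → fail=0;  out {5}∪∅={5}
  n14('b'): parent n0 fail=0; on 'b' 0 → fail=0;  out ∅∪∅=∅
  n2('db'): parent n1 fail=0; on 'b' 0 → fail=14;  out ∅∪∅=∅
  n5('ea'): parent n4 fail=0; on 'a' 0 → fail=10;  out ∅∪{5}={5}
  n11('ae'): parent n10 fail=0; on 'e' 0 → fail=4;  out ∅∪∅=∅
  n15('bd'): parent n14 fail=0; on 'd' 0 → fail=1;  out ∅∪∅=∅
  n20('dd'): parent n1 fail=0; on 'd' 0 → fail=1;  out ∅∪∅=∅
  n24('eb'): parent n4 fail=0; on 'b' 0 → fail=14;  out {6}∪∅={6}
  n3('dba'): parent n2 fail=14; on 'a' 14→0 → fail=10;  out {0}∪{5}={0,5}
  n6('eae'): parent n5 fail=10; on 'e' 10 → fail=11;  out ∅∪∅=∅
  n12('aeb'): parent n11 fail=4; on 'b' 4 → fail=24;  out ∅∪{6}={6}
  n16('bdc'): parent n15 fail=1; on 'c' 1→0 → fail=0;  out ∅∪∅=∅
  n21('dde'): parent n20 fail=1; on 'e' 1→0 → fail=4;  out ∅∪∅=∅
  n7('eaee'): parent n6 fail=11; on 'e' 11→4→0 → fail=4;  out ∅∪∅=∅
  n13('aebd'): parent n12 fail=24; on 'd' 24→14 → fail=15;  out {2}∪∅={2}
  n17('bdce'): parent n16 fail=0; on 'e' 0 → fail=4;  out ∅∪∅=∅
  n22('ddee'): parent n21 fail=4; on 'e' 4→0 → fail=4;  out ∅∪∅=∅
  n8('eaeed'): parent n7 fail=4; on 'd' 4→0 → fail=1;  out ∅∪∅=∅
  n18('bdcee'): parent n17 fail=4; on 'e' 4→0 → fail=4;  out ∅∪∅=∅
  n23('ddeeb'): parent n22 fail=4; on 'b' 4 → fail=24;  out {4}∪{6}={4,6}
  n9('eaeedc'): parent n8 fail=1; on 'c' 1→0 → fail=0;  out {1}∪∅={1}
  n19('bdceeb'): parent n18 fail=4; on 'b' 4 → fail=24;  out {3}∪{6}={3,6}

Run:
i=0 'e': node 0→4
i=1 'a': node 4→5  emit P5@[1:1]
i=2 'e': node 5→6
i=3 'e': node 6→7
i=4 'd': node 7→8
i=5 'c': node 8→9  emit P1@[0:5]
i=6 'e': node 9→4 ·f
i=7 'a': node 4→5  emit P5@[7:7]
i=8 'e': node 5→6
i=9 'e': node 6→7
i=10 'd': node 7→8
i=11 'c': node 8→9  emit P1@[6:11]
i=12 'd': node 9→1 ·f
i=13 'c': node 1→0 ·f
i=14 'c': node 0→0
i=15 'b': node 0→14
i=16 'd': node 14→15
i=17 'd': node 15→20 ·f
i=18 'e': node 20→21
i=19 'e': node 21→22
i=20 'b': node 22→23  emit P4@[16:20],P6@[19:20]
i=21 'c': node 23→0 ·f
i=22 'e': node 0→4
i=23 'b': node 4→24  emit P6@[22:23]
i=24 'c': node 24→0 ·f
i=25 'a': node 0→10  emit P5@[25:25]
i=26 'c': node 10→0 ·f
i=27 'b': node 0→14
i=28 'a': node 14→10 ·f  emit P5@[28:28]
i=29 'd': node 10→1 ·f
i=30 'e': node 1→4 ·f
i=31 'a': node 4→5  emit P5@[31:31]
i=32 'e': node 5→6
i=33 'e': node 6→7
i=34 'd': node 7→8
i=35 'c': node 8→9  emit P1@[30:35]
i=36 'c': node 9→0 ·f
i=37 'c': node 0→0
i=38 'd': node 0→1
i=39 'e': node 1→4 ·f
i=40 'b': node 4→24  emit P6@[39:40]
i=41 'c': node 24→0 ·f
i=42 'e': node 0→4
i=43 'e': node 4→4 ·f
i=44 'b': node 4→24  emit P6@[43:44]
i=45 'a': node 24→10 ·f  emit P5@[45:45]
i=46 'c': node 10→0 ·f
i=47 'a': node 0→10  emit P5@[47:47]
i=48 'd': node 10→1 ·f
i=49 'b': node 1→2
i=50 'a': node 2→3  emit P0@[48:50],P5@[50:50]
i=51 'e': node 3→11 ·f

Result: [[1,5],[5,1],[7,5],[11,1],[20,4],[20,6],[23,6],[25,5],[28,5],[31,5],[35,1],[40,6],[44,6],[45,5],[47,5],[50,0],[50,5]]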